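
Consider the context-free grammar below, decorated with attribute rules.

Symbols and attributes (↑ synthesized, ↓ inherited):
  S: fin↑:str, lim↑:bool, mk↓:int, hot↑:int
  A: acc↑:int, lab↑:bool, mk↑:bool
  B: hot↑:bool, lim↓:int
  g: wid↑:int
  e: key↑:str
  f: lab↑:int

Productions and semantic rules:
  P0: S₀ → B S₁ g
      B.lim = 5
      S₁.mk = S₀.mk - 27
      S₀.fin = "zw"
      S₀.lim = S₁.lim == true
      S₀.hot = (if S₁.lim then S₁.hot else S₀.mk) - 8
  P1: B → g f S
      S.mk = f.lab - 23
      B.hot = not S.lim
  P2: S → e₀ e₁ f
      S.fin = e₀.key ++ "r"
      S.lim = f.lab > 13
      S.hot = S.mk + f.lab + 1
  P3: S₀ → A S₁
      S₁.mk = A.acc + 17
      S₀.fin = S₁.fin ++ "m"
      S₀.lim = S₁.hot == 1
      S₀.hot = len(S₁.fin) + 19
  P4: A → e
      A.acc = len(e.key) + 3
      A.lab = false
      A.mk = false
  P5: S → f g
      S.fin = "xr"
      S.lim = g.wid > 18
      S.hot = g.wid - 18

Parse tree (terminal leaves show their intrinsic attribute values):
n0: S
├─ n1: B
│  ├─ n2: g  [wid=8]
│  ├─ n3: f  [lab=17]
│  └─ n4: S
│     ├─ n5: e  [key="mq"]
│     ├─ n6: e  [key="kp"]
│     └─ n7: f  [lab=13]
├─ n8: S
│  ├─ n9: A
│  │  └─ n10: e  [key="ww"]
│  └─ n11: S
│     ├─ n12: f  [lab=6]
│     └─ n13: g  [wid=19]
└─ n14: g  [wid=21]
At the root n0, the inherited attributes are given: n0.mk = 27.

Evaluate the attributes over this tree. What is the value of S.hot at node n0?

1. n0.mk = 27  [given at root]
2. n1.lim = 5  [5]
3. n2.wid = 8  [terminal]
4. n3.lab = 17  [terminal]
5. n4.mk = -6  [f.lab - 23]
6. n5.key = "mq"  [terminal]
7. n6.key = "kp"  [terminal]
8. n7.lab = 13  [terminal]
9. n4.fin = "mqr"  [e₀.key ++ "r"]
10. n4.lim = false  [f.lab > 13]
11. n4.hot = 8  [S.mk + f.lab + 1]
12. n1.hot = true  [not S.lim]
13. n8.mk = 0  [S₀.mk - 27]
14. n10.key = "ww"  [terminal]
15. n9.acc = 5  [len(e.key) + 3]
16. n9.lab = false  [false]
17. n9.mk = false  [false]
18. n11.mk = 22  [A.acc + 17]
19. n12.lab = 6  [terminal]
20. n13.wid = 19  [terminal]
21. n11.fin = "xr"  ["xr"]
22. n11.lim = true  [g.wid > 18]
23. n11.hot = 1  [g.wid - 18]
24. n8.fin = "xrm"  [S₁.fin ++ "m"]
25. n8.lim = true  [S₁.hot == 1]
26. n8.hot = 21  [len(S₁.fin) + 19]
27. n14.wid = 21  [terminal]
28. n0.fin = "zw"  ["zw"]
29. n0.lim = true  [S₁.lim == true]
30. n0.hot = 13  [(if S₁.lim then S₁.hot else S₀.mk) - 8]

13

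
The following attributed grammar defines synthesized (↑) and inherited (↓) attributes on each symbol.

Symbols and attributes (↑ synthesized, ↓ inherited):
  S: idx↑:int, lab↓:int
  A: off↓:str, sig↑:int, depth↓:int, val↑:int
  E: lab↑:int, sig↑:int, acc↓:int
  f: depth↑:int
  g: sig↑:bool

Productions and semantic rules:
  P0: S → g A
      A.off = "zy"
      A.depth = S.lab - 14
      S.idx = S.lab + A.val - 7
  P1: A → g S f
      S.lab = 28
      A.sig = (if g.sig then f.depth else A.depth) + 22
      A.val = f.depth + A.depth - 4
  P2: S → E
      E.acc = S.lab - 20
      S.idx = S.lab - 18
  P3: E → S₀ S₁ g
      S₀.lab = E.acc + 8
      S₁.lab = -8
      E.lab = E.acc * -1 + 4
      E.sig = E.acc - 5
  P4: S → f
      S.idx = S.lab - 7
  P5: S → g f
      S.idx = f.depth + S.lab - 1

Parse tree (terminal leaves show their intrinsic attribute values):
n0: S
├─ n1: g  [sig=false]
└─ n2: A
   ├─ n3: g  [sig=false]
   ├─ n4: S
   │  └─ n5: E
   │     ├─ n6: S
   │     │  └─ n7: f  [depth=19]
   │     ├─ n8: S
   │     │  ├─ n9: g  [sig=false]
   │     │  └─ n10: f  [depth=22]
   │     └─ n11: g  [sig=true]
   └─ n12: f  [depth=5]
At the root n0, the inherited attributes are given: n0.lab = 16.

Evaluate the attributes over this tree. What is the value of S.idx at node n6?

9

1. n0.lab = 16  [given at root]
2. n1.sig = false  [terminal]
3. n2.off = "zy"  ["zy"]
4. n2.depth = 2  [S.lab - 14]
5. n3.sig = false  [terminal]
6. n4.lab = 28  [28]
7. n5.acc = 8  [S.lab - 20]
8. n6.lab = 16  [E.acc + 8]
9. n7.depth = 19  [terminal]
10. n6.idx = 9  [S.lab - 7]
11. n8.lab = -8  [-8]
12. n9.sig = false  [terminal]
13. n10.depth = 22  [terminal]
14. n8.idx = 13  [f.depth + S.lab - 1]
15. n11.sig = true  [terminal]
16. n5.lab = -4  [E.acc * -1 + 4]
17. n5.sig = 3  [E.acc - 5]
18. n4.idx = 10  [S.lab - 18]
19. n12.depth = 5  [terminal]
20. n2.sig = 24  [(if g.sig then f.depth else A.depth) + 22]
21. n2.val = 3  [f.depth + A.depth - 4]
22. n0.idx = 12  [S.lab + A.val - 7]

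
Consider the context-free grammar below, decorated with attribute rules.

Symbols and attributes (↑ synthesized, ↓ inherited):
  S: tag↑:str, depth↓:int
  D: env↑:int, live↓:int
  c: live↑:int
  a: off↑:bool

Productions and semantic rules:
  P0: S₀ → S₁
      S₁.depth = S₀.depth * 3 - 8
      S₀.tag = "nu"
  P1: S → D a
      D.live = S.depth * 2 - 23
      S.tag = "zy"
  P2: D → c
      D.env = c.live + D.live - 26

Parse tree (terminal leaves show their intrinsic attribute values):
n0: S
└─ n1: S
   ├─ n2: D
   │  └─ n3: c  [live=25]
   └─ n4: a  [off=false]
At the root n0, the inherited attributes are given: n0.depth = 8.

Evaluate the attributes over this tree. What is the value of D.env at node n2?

1. n0.depth = 8  [given at root]
2. n1.depth = 16  [S₀.depth * 3 - 8]
3. n2.live = 9  [S.depth * 2 - 23]
4. n3.live = 25  [terminal]
5. n2.env = 8  [c.live + D.live - 26]
6. n4.off = false  [terminal]
7. n1.tag = "zy"  ["zy"]
8. n0.tag = "nu"  ["nu"]

8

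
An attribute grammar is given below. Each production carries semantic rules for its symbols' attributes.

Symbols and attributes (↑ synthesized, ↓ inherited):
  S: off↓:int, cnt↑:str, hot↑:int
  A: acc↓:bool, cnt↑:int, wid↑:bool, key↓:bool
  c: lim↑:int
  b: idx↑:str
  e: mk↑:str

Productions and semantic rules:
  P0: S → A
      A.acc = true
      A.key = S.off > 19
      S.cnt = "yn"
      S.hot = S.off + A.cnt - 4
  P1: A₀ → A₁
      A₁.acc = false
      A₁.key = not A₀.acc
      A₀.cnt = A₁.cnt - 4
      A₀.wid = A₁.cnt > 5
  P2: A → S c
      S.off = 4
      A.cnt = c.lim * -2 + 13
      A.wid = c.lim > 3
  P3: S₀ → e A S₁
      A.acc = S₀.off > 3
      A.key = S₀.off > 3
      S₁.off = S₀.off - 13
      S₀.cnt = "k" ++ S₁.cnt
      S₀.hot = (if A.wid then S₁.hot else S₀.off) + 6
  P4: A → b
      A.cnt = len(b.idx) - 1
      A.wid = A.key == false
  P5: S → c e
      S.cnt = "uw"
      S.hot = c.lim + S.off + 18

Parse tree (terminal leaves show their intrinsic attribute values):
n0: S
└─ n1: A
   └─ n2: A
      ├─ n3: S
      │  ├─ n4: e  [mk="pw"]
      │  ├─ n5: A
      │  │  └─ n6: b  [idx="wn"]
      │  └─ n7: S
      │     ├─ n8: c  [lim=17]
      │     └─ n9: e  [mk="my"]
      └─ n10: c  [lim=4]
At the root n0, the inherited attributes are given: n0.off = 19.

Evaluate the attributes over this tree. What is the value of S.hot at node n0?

1. n0.off = 19  [given at root]
2. n1.acc = true  [true]
3. n1.key = false  [S.off > 19]
4. n2.acc = false  [false]
5. n2.key = false  [not A₀.acc]
6. n3.off = 4  [4]
7. n4.mk = "pw"  [terminal]
8. n5.acc = true  [S₀.off > 3]
9. n5.key = true  [S₀.off > 3]
10. n6.idx = "wn"  [terminal]
11. n5.cnt = 1  [len(b.idx) - 1]
12. n5.wid = false  [A.key == false]
13. n7.off = -9  [S₀.off - 13]
14. n8.lim = 17  [terminal]
15. n9.mk = "my"  [terminal]
16. n7.cnt = "uw"  ["uw"]
17. n7.hot = 26  [c.lim + S.off + 18]
18. n3.cnt = "kuw"  ["k" ++ S₁.cnt]
19. n3.hot = 10  [(if A.wid then S₁.hot else S₀.off) + 6]
20. n10.lim = 4  [terminal]
21. n2.cnt = 5  [c.lim * -2 + 13]
22. n2.wid = true  [c.lim > 3]
23. n1.cnt = 1  [A₁.cnt - 4]
24. n1.wid = false  [A₁.cnt > 5]
25. n0.cnt = "yn"  ["yn"]
26. n0.hot = 16  [S.off + A.cnt - 4]

16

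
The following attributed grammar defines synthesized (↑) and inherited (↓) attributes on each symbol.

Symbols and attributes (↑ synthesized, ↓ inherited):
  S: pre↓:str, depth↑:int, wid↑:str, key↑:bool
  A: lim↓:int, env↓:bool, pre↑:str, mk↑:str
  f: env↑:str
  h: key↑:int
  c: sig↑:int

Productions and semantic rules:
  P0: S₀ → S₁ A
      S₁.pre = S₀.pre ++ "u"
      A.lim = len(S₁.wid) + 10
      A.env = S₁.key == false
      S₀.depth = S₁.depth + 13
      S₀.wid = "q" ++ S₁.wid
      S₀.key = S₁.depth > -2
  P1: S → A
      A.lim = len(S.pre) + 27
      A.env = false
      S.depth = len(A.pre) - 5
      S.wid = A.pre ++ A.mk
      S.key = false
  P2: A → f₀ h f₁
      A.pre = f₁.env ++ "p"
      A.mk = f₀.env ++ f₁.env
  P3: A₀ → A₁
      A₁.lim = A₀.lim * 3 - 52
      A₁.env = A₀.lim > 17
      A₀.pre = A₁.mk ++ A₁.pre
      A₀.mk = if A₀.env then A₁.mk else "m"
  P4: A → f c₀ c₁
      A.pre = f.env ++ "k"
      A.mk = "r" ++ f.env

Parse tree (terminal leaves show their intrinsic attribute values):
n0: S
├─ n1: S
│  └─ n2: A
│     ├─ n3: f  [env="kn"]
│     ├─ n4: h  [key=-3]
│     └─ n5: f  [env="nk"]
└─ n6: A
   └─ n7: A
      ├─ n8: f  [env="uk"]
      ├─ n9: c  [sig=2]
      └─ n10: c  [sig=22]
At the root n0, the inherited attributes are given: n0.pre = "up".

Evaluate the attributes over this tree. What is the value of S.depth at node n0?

1. n0.pre = "up"  [given at root]
2. n1.pre = "upu"  [S₀.pre ++ "u"]
3. n2.lim = 30  [len(S.pre) + 27]
4. n2.env = false  [false]
5. n3.env = "kn"  [terminal]
6. n4.key = -3  [terminal]
7. n5.env = "nk"  [terminal]
8. n2.pre = "nkp"  [f₁.env ++ "p"]
9. n2.mk = "knnk"  [f₀.env ++ f₁.env]
10. n1.depth = -2  [len(A.pre) - 5]
11. n1.wid = "nkpknnk"  [A.pre ++ A.mk]
12. n1.key = false  [false]
13. n6.lim = 17  [len(S₁.wid) + 10]
14. n6.env = true  [S₁.key == false]
15. n7.lim = -1  [A₀.lim * 3 - 52]
16. n7.env = false  [A₀.lim > 17]
17. n8.env = "uk"  [terminal]
18. n9.sig = 2  [terminal]
19. n10.sig = 22  [terminal]
20. n7.pre = "ukk"  [f.env ++ "k"]
21. n7.mk = "ruk"  ["r" ++ f.env]
22. n6.pre = "rukukk"  [A₁.mk ++ A₁.pre]
23. n6.mk = "ruk"  [if A₀.env then A₁.mk else "m"]
24. n0.depth = 11  [S₁.depth + 13]
25. n0.wid = "qnkpknnk"  ["q" ++ S₁.wid]
26. n0.key = false  [S₁.depth > -2]

11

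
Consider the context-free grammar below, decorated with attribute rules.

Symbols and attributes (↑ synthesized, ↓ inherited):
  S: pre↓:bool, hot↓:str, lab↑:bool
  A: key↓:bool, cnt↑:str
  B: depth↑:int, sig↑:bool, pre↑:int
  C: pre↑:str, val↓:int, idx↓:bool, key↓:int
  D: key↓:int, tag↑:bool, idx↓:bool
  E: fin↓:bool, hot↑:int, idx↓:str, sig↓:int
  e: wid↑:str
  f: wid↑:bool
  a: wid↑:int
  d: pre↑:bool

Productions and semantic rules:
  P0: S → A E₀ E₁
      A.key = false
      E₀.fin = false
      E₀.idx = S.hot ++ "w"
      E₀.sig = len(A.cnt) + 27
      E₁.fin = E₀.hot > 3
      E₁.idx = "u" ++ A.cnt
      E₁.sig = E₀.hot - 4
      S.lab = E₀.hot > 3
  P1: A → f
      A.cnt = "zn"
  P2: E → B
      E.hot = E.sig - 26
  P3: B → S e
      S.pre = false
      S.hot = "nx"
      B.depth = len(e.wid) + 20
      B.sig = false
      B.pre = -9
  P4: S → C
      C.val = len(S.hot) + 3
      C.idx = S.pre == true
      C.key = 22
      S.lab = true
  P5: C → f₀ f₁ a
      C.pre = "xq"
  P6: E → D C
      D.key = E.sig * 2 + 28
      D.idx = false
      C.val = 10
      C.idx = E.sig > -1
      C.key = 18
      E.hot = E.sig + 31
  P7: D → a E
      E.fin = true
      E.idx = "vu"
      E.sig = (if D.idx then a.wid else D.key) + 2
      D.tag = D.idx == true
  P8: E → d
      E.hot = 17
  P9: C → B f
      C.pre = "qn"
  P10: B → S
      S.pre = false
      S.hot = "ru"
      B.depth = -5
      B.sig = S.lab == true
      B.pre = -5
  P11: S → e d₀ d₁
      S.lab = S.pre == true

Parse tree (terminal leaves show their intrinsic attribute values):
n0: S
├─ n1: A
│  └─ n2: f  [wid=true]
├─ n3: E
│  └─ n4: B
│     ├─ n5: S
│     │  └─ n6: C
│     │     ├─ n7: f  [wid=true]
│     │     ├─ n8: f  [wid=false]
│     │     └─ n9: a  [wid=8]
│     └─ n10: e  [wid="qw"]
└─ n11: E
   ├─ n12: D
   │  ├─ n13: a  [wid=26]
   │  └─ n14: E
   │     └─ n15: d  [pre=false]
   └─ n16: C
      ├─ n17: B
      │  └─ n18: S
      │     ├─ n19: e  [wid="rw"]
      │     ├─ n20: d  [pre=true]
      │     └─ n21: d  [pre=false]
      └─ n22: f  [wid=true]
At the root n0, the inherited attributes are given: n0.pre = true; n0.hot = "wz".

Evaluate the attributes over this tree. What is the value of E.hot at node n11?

30

1. n0.pre = true  [given at root]
2. n0.hot = "wz"  [given at root]
3. n1.key = false  [false]
4. n2.wid = true  [terminal]
5. n1.cnt = "zn"  ["zn"]
6. n3.fin = false  [false]
7. n3.idx = "wzw"  [S.hot ++ "w"]
8. n3.sig = 29  [len(A.cnt) + 27]
9. n5.pre = false  [false]
10. n5.hot = "nx"  ["nx"]
11. n6.val = 5  [len(S.hot) + 3]
12. n6.idx = false  [S.pre == true]
13. n6.key = 22  [22]
14. n7.wid = true  [terminal]
15. n8.wid = false  [terminal]
16. n9.wid = 8  [terminal]
17. n6.pre = "xq"  ["xq"]
18. n5.lab = true  [true]
19. n10.wid = "qw"  [terminal]
20. n4.depth = 22  [len(e.wid) + 20]
21. n4.sig = false  [false]
22. n4.pre = -9  [-9]
23. n3.hot = 3  [E.sig - 26]
24. n11.fin = false  [E₀.hot > 3]
25. n11.idx = "uzn"  ["u" ++ A.cnt]
26. n11.sig = -1  [E₀.hot - 4]
27. n12.key = 26  [E.sig * 2 + 28]
28. n12.idx = false  [false]
29. n13.wid = 26  [terminal]
30. n14.fin = true  [true]
31. n14.idx = "vu"  ["vu"]
32. n14.sig = 28  [(if D.idx then a.wid else D.key) + 2]
33. n15.pre = false  [terminal]
34. n14.hot = 17  [17]
35. n12.tag = false  [D.idx == true]
36. n16.val = 10  [10]
37. n16.idx = false  [E.sig > -1]
38. n16.key = 18  [18]
39. n18.pre = false  [false]
40. n18.hot = "ru"  ["ru"]
41. n19.wid = "rw"  [terminal]
42. n20.pre = true  [terminal]
43. n21.pre = false  [terminal]
44. n18.lab = false  [S.pre == true]
45. n17.depth = -5  [-5]
46. n17.sig = false  [S.lab == true]
47. n17.pre = -5  [-5]
48. n22.wid = true  [terminal]
49. n16.pre = "qn"  ["qn"]
50. n11.hot = 30  [E.sig + 31]
51. n0.lab = false  [E₀.hot > 3]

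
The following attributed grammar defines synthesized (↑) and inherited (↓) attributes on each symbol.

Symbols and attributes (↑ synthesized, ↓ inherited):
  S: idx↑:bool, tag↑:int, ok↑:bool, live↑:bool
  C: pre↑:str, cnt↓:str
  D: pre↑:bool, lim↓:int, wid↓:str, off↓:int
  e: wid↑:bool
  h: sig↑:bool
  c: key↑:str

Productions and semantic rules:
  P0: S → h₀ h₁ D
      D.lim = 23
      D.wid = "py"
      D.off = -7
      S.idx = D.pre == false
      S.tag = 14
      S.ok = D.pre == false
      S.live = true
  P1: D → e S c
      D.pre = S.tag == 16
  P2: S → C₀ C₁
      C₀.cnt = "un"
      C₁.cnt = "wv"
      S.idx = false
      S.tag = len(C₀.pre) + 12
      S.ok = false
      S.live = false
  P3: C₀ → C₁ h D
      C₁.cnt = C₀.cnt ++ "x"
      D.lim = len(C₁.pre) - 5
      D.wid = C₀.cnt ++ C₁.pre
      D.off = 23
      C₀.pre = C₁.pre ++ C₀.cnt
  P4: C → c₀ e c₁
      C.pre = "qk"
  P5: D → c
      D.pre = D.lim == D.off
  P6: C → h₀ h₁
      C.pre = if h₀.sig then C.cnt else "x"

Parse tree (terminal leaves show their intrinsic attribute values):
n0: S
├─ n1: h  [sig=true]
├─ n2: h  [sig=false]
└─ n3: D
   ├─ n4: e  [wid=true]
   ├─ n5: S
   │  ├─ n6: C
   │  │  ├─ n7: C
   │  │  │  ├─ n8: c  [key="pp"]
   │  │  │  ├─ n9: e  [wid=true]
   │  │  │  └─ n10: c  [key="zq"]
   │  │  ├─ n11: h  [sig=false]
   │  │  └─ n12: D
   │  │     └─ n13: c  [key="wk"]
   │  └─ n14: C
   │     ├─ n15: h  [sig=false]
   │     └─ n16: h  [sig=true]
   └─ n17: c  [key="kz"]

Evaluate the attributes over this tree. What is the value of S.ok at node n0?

1. n1.sig = true  [terminal]
2. n2.sig = false  [terminal]
3. n3.lim = 23  [23]
4. n3.wid = "py"  ["py"]
5. n3.off = -7  [-7]
6. n4.wid = true  [terminal]
7. n6.cnt = "un"  ["un"]
8. n7.cnt = "unx"  [C₀.cnt ++ "x"]
9. n8.key = "pp"  [terminal]
10. n9.wid = true  [terminal]
11. n10.key = "zq"  [terminal]
12. n7.pre = "qk"  ["qk"]
13. n11.sig = false  [terminal]
14. n12.lim = -3  [len(C₁.pre) - 5]
15. n12.wid = "unqk"  [C₀.cnt ++ C₁.pre]
16. n12.off = 23  [23]
17. n13.key = "wk"  [terminal]
18. n12.pre = false  [D.lim == D.off]
19. n6.pre = "qkun"  [C₁.pre ++ C₀.cnt]
20. n14.cnt = "wv"  ["wv"]
21. n15.sig = false  [terminal]
22. n16.sig = true  [terminal]
23. n14.pre = "x"  [if h₀.sig then C.cnt else "x"]
24. n5.idx = false  [false]
25. n5.tag = 16  [len(C₀.pre) + 12]
26. n5.ok = false  [false]
27. n5.live = false  [false]
28. n17.key = "kz"  [terminal]
29. n3.pre = true  [S.tag == 16]
30. n0.idx = false  [D.pre == false]
31. n0.tag = 14  [14]
32. n0.ok = false  [D.pre == false]
33. n0.live = true  [true]

false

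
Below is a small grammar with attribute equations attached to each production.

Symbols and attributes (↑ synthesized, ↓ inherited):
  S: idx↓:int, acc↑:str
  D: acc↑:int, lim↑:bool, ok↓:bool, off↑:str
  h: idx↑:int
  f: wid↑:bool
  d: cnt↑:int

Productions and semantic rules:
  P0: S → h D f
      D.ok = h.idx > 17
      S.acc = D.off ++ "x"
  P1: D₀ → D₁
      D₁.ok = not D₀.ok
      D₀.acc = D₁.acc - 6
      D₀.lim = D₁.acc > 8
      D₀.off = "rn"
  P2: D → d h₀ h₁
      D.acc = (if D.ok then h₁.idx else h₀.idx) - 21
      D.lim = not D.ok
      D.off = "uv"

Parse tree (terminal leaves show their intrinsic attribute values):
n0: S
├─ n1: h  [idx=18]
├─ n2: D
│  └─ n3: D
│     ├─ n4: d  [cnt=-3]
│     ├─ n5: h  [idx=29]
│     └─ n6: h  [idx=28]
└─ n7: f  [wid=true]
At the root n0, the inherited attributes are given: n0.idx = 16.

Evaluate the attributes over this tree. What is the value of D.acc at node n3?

8

1. n0.idx = 16  [given at root]
2. n1.idx = 18  [terminal]
3. n2.ok = true  [h.idx > 17]
4. n3.ok = false  [not D₀.ok]
5. n4.cnt = -3  [terminal]
6. n5.idx = 29  [terminal]
7. n6.idx = 28  [terminal]
8. n3.acc = 8  [(if D.ok then h₁.idx else h₀.idx) - 21]
9. n3.lim = true  [not D.ok]
10. n3.off = "uv"  ["uv"]
11. n2.acc = 2  [D₁.acc - 6]
12. n2.lim = false  [D₁.acc > 8]
13. n2.off = "rn"  ["rn"]
14. n7.wid = true  [terminal]
15. n0.acc = "rnx"  [D.off ++ "x"]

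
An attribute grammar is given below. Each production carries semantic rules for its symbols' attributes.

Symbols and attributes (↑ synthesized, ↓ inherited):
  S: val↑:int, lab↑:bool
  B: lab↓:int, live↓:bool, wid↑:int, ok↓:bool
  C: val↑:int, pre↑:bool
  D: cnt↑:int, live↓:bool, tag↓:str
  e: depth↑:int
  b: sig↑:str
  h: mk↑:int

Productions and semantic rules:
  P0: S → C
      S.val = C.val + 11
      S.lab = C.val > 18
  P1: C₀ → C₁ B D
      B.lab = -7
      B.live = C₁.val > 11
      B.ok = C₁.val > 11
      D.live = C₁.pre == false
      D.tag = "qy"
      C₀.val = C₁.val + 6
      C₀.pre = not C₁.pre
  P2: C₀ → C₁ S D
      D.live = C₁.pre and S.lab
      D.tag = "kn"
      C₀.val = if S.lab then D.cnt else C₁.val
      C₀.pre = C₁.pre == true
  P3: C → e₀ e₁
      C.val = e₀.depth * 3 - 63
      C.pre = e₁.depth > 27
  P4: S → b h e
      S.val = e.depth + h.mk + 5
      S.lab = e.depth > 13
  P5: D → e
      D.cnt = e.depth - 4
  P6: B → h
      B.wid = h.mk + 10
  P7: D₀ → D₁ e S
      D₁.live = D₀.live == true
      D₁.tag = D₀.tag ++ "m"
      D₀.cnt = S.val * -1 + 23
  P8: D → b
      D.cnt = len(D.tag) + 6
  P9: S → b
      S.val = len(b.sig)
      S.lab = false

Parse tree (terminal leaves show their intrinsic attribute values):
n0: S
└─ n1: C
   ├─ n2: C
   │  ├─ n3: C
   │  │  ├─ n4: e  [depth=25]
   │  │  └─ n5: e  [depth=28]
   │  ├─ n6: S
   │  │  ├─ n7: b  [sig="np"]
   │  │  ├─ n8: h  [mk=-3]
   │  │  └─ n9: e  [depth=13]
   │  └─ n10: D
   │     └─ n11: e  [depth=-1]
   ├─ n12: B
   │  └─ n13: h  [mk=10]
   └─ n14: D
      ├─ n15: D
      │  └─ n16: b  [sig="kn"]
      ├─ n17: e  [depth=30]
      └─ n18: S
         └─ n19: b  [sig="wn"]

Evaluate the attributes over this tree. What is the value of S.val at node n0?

29

1. n4.depth = 25  [terminal]
2. n5.depth = 28  [terminal]
3. n3.val = 12  [e₀.depth * 3 - 63]
4. n3.pre = true  [e₁.depth > 27]
5. n7.sig = "np"  [terminal]
6. n8.mk = -3  [terminal]
7. n9.depth = 13  [terminal]
8. n6.val = 15  [e.depth + h.mk + 5]
9. n6.lab = false  [e.depth > 13]
10. n10.live = false  [C₁.pre and S.lab]
11. n10.tag = "kn"  ["kn"]
12. n11.depth = -1  [terminal]
13. n10.cnt = -5  [e.depth - 4]
14. n2.val = 12  [if S.lab then D.cnt else C₁.val]
15. n2.pre = true  [C₁.pre == true]
16. n12.lab = -7  [-7]
17. n12.live = true  [C₁.val > 11]
18. n12.ok = true  [C₁.val > 11]
19. n13.mk = 10  [terminal]
20. n12.wid = 20  [h.mk + 10]
21. n14.live = false  [C₁.pre == false]
22. n14.tag = "qy"  ["qy"]
23. n15.live = false  [D₀.live == true]
24. n15.tag = "qym"  [D₀.tag ++ "m"]
25. n16.sig = "kn"  [terminal]
26. n15.cnt = 9  [len(D.tag) + 6]
27. n17.depth = 30  [terminal]
28. n19.sig = "wn"  [terminal]
29. n18.val = 2  [len(b.sig)]
30. n18.lab = false  [false]
31. n14.cnt = 21  [S.val * -1 + 23]
32. n1.val = 18  [C₁.val + 6]
33. n1.pre = false  [not C₁.pre]
34. n0.val = 29  [C.val + 11]
35. n0.lab = false  [C.val > 18]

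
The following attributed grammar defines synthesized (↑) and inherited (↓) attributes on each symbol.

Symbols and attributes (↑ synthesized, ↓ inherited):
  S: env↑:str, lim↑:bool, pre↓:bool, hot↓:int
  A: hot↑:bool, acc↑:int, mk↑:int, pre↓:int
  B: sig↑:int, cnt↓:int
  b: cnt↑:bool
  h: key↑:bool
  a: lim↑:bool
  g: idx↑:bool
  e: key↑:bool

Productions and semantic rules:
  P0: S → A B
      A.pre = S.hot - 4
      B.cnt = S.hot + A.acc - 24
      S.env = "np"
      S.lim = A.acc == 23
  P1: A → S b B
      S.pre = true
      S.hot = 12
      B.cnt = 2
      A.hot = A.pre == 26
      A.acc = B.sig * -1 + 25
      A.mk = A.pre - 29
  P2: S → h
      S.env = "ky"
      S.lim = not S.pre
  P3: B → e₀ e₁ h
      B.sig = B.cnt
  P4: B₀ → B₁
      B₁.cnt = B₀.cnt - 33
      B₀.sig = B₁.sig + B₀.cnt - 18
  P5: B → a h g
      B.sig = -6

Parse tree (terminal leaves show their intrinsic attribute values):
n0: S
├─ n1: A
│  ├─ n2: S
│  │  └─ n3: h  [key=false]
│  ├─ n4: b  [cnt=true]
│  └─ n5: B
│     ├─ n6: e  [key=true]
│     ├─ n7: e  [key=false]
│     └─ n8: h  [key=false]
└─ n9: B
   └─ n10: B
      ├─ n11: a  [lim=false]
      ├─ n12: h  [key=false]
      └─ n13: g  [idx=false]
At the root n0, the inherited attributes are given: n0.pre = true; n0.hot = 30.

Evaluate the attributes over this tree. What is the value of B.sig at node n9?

5

1. n0.pre = true  [given at root]
2. n0.hot = 30  [given at root]
3. n1.pre = 26  [S.hot - 4]
4. n2.pre = true  [true]
5. n2.hot = 12  [12]
6. n3.key = false  [terminal]
7. n2.env = "ky"  ["ky"]
8. n2.lim = false  [not S.pre]
9. n4.cnt = true  [terminal]
10. n5.cnt = 2  [2]
11. n6.key = true  [terminal]
12. n7.key = false  [terminal]
13. n8.key = false  [terminal]
14. n5.sig = 2  [B.cnt]
15. n1.hot = true  [A.pre == 26]
16. n1.acc = 23  [B.sig * -1 + 25]
17. n1.mk = -3  [A.pre - 29]
18. n9.cnt = 29  [S.hot + A.acc - 24]
19. n10.cnt = -4  [B₀.cnt - 33]
20. n11.lim = false  [terminal]
21. n12.key = false  [terminal]
22. n13.idx = false  [terminal]
23. n10.sig = -6  [-6]
24. n9.sig = 5  [B₁.sig + B₀.cnt - 18]
25. n0.env = "np"  ["np"]
26. n0.lim = true  [A.acc == 23]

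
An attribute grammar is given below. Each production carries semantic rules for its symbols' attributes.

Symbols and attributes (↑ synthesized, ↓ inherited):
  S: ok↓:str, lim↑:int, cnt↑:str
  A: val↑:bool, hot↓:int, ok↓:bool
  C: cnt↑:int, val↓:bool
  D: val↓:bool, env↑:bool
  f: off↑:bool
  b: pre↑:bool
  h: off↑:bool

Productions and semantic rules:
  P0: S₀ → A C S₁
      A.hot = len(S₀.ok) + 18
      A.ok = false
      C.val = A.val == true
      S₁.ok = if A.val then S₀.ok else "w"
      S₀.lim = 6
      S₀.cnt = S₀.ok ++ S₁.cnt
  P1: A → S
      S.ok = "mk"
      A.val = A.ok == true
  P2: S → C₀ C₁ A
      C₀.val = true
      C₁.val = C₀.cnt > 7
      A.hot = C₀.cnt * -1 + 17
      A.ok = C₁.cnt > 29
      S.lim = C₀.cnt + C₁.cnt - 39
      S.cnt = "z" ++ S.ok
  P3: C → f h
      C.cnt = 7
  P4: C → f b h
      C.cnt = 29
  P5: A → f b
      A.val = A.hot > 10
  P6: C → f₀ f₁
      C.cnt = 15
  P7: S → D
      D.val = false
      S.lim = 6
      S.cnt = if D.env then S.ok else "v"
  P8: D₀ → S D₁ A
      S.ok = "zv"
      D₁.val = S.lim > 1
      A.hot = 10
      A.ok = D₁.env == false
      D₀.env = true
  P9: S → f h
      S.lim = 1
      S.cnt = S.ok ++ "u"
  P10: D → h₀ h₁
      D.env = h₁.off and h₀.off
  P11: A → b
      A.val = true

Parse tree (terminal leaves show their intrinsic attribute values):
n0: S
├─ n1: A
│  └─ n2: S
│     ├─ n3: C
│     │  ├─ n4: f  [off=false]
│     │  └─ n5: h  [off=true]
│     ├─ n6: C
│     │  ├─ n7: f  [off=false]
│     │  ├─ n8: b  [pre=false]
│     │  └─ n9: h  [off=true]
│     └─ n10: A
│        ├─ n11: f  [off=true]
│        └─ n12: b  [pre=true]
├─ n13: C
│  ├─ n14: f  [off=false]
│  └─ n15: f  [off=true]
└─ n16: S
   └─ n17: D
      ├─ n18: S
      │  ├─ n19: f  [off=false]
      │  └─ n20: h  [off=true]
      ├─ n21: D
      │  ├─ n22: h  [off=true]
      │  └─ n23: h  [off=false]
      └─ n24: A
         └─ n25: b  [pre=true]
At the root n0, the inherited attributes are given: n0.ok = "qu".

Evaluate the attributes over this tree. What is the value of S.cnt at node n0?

1. n0.ok = "qu"  [given at root]
2. n1.hot = 20  [len(S₀.ok) + 18]
3. n1.ok = false  [false]
4. n2.ok = "mk"  ["mk"]
5. n3.val = true  [true]
6. n4.off = false  [terminal]
7. n5.off = true  [terminal]
8. n3.cnt = 7  [7]
9. n6.val = false  [C₀.cnt > 7]
10. n7.off = false  [terminal]
11. n8.pre = false  [terminal]
12. n9.off = true  [terminal]
13. n6.cnt = 29  [29]
14. n10.hot = 10  [C₀.cnt * -1 + 17]
15. n10.ok = false  [C₁.cnt > 29]
16. n11.off = true  [terminal]
17. n12.pre = true  [terminal]
18. n10.val = false  [A.hot > 10]
19. n2.lim = -3  [C₀.cnt + C₁.cnt - 39]
20. n2.cnt = "zmk"  ["z" ++ S.ok]
21. n1.val = false  [A.ok == true]
22. n13.val = false  [A.val == true]
23. n14.off = false  [terminal]
24. n15.off = true  [terminal]
25. n13.cnt = 15  [15]
26. n16.ok = "w"  [if A.val then S₀.ok else "w"]
27. n17.val = false  [false]
28. n18.ok = "zv"  ["zv"]
29. n19.off = false  [terminal]
30. n20.off = true  [terminal]
31. n18.lim = 1  [1]
32. n18.cnt = "zvu"  [S.ok ++ "u"]
33. n21.val = false  [S.lim > 1]
34. n22.off = true  [terminal]
35. n23.off = false  [terminal]
36. n21.env = false  [h₁.off and h₀.off]
37. n24.hot = 10  [10]
38. n24.ok = true  [D₁.env == false]
39. n25.pre = true  [terminal]
40. n24.val = true  [true]
41. n17.env = true  [true]
42. n16.lim = 6  [6]
43. n16.cnt = "w"  [if D.env then S.ok else "v"]
44. n0.lim = 6  [6]
45. n0.cnt = "quw"  [S₀.ok ++ S₁.cnt]

"quw"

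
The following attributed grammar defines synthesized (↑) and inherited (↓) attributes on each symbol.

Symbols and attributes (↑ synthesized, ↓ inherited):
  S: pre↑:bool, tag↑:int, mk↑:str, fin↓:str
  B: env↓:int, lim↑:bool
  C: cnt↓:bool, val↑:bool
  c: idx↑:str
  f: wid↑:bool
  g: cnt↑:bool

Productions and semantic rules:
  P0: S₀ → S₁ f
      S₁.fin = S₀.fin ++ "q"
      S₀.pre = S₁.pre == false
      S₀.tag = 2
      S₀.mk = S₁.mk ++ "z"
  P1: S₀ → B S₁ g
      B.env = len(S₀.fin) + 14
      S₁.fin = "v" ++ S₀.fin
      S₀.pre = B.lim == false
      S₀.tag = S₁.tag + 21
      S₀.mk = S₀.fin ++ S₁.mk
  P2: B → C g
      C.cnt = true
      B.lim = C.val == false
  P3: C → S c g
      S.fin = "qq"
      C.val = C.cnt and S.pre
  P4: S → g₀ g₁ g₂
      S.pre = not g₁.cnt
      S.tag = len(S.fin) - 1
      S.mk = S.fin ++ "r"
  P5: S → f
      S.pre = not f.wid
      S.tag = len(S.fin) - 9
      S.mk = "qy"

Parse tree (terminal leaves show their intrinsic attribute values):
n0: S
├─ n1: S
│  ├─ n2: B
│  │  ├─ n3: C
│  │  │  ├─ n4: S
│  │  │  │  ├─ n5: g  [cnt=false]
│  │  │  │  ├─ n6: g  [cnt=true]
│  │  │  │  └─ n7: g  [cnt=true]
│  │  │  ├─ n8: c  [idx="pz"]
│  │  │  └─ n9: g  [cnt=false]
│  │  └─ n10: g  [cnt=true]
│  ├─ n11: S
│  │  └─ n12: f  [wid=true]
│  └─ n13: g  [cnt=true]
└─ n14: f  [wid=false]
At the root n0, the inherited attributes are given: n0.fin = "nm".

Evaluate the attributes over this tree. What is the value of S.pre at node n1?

false

1. n0.fin = "nm"  [given at root]
2. n1.fin = "nmq"  [S₀.fin ++ "q"]
3. n2.env = 17  [len(S₀.fin) + 14]
4. n3.cnt = true  [true]
5. n4.fin = "qq"  ["qq"]
6. n5.cnt = false  [terminal]
7. n6.cnt = true  [terminal]
8. n7.cnt = true  [terminal]
9. n4.pre = false  [not g₁.cnt]
10. n4.tag = 1  [len(S.fin) - 1]
11. n4.mk = "qqr"  [S.fin ++ "r"]
12. n8.idx = "pz"  [terminal]
13. n9.cnt = false  [terminal]
14. n3.val = false  [C.cnt and S.pre]
15. n10.cnt = true  [terminal]
16. n2.lim = true  [C.val == false]
17. n11.fin = "vnmq"  ["v" ++ S₀.fin]
18. n12.wid = true  [terminal]
19. n11.pre = false  [not f.wid]
20. n11.tag = -5  [len(S.fin) - 9]
21. n11.mk = "qy"  ["qy"]
22. n13.cnt = true  [terminal]
23. n1.pre = false  [B.lim == false]
24. n1.tag = 16  [S₁.tag + 21]
25. n1.mk = "nmqqy"  [S₀.fin ++ S₁.mk]
26. n14.wid = false  [terminal]
27. n0.pre = true  [S₁.pre == false]
28. n0.tag = 2  [2]
29. n0.mk = "nmqqyz"  [S₁.mk ++ "z"]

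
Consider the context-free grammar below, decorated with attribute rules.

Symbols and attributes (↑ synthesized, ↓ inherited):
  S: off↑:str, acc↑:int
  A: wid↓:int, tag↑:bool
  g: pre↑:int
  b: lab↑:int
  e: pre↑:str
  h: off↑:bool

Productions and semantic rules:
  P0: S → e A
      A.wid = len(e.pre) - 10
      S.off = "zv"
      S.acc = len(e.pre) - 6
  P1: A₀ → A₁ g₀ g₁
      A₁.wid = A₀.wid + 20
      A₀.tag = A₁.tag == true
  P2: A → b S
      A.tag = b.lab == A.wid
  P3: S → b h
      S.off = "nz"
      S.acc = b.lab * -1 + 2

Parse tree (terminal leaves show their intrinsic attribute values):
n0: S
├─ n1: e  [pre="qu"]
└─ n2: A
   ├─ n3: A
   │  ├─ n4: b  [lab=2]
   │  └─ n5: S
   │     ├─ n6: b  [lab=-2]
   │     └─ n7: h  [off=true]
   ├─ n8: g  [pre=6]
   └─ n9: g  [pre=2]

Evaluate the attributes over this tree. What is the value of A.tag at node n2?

1. n1.pre = "qu"  [terminal]
2. n2.wid = -8  [len(e.pre) - 10]
3. n3.wid = 12  [A₀.wid + 20]
4. n4.lab = 2  [terminal]
5. n6.lab = -2  [terminal]
6. n7.off = true  [terminal]
7. n5.off = "nz"  ["nz"]
8. n5.acc = 4  [b.lab * -1 + 2]
9. n3.tag = false  [b.lab == A.wid]
10. n8.pre = 6  [terminal]
11. n9.pre = 2  [terminal]
12. n2.tag = false  [A₁.tag == true]
13. n0.off = "zv"  ["zv"]
14. n0.acc = -4  [len(e.pre) - 6]

false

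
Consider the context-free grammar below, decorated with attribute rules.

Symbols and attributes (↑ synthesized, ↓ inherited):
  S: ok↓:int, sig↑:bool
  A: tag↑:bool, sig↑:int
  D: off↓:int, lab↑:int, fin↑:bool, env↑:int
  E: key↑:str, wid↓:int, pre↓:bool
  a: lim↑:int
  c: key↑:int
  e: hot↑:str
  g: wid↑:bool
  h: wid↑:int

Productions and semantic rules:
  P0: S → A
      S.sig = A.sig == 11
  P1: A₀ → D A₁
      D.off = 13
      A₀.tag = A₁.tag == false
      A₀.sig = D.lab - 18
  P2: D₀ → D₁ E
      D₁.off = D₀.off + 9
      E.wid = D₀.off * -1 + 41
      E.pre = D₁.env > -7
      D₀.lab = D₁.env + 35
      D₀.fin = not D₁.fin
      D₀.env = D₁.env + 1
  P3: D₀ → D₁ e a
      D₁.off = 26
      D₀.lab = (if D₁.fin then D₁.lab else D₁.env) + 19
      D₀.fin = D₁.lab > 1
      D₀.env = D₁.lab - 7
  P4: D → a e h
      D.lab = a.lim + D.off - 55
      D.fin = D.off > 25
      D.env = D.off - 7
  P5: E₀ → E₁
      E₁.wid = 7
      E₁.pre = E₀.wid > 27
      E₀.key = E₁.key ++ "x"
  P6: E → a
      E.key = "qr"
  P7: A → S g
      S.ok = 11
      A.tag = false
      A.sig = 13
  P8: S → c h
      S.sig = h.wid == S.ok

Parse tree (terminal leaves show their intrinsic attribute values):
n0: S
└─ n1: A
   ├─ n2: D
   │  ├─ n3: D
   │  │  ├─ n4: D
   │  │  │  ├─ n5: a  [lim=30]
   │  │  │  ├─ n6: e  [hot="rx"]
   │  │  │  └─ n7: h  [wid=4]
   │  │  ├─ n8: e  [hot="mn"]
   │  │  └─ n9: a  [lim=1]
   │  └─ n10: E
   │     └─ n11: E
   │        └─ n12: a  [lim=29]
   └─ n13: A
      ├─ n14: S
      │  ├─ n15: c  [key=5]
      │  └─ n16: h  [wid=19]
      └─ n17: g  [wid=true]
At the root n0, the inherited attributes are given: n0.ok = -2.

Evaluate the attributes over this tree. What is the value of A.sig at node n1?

1. n0.ok = -2  [given at root]
2. n2.off = 13  [13]
3. n3.off = 22  [D₀.off + 9]
4. n4.off = 26  [26]
5. n5.lim = 30  [terminal]
6. n6.hot = "rx"  [terminal]
7. n7.wid = 4  [terminal]
8. n4.lab = 1  [a.lim + D.off - 55]
9. n4.fin = true  [D.off > 25]
10. n4.env = 19  [D.off - 7]
11. n8.hot = "mn"  [terminal]
12. n9.lim = 1  [terminal]
13. n3.lab = 20  [(if D₁.fin then D₁.lab else D₁.env) + 19]
14. n3.fin = false  [D₁.lab > 1]
15. n3.env = -6  [D₁.lab - 7]
16. n10.wid = 28  [D₀.off * -1 + 41]
17. n10.pre = true  [D₁.env > -7]
18. n11.wid = 7  [7]
19. n11.pre = true  [E₀.wid > 27]
20. n12.lim = 29  [terminal]
21. n11.key = "qr"  ["qr"]
22. n10.key = "qrx"  [E₁.key ++ "x"]
23. n2.lab = 29  [D₁.env + 35]
24. n2.fin = true  [not D₁.fin]
25. n2.env = -5  [D₁.env + 1]
26. n14.ok = 11  [11]
27. n15.key = 5  [terminal]
28. n16.wid = 19  [terminal]
29. n14.sig = false  [h.wid == S.ok]
30. n17.wid = true  [terminal]
31. n13.tag = false  [false]
32. n13.sig = 13  [13]
33. n1.tag = true  [A₁.tag == false]
34. n1.sig = 11  [D.lab - 18]
35. n0.sig = true  [A.sig == 11]

11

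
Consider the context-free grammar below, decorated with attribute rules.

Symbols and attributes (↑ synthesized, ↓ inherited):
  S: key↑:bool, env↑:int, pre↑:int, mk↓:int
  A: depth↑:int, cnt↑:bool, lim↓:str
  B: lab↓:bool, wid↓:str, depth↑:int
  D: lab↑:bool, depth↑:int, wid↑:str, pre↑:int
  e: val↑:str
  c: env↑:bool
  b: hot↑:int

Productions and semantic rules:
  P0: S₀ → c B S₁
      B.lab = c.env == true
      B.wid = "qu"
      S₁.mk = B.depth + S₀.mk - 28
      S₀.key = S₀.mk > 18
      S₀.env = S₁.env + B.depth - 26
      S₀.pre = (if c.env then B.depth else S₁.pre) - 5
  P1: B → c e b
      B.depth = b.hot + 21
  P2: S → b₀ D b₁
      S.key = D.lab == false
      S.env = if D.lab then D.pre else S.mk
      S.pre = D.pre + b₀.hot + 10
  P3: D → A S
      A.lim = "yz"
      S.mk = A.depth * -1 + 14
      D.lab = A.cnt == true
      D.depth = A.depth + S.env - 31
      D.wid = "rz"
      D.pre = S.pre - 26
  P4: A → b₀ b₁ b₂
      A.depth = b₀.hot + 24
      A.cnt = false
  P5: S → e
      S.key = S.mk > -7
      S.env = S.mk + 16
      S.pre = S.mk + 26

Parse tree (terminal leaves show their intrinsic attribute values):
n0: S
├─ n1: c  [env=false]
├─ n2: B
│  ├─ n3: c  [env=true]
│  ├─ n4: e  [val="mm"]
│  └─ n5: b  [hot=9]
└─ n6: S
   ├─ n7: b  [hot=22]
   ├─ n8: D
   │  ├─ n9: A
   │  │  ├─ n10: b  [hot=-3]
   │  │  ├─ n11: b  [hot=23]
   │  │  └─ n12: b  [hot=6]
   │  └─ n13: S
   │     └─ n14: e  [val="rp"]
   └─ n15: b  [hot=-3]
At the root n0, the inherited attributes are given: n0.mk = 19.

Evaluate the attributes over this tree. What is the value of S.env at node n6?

21

1. n0.mk = 19  [given at root]
2. n1.env = false  [terminal]
3. n2.lab = false  [c.env == true]
4. n2.wid = "qu"  ["qu"]
5. n3.env = true  [terminal]
6. n4.val = "mm"  [terminal]
7. n5.hot = 9  [terminal]
8. n2.depth = 30  [b.hot + 21]
9. n6.mk = 21  [B.depth + S₀.mk - 28]
10. n7.hot = 22  [terminal]
11. n9.lim = "yz"  ["yz"]
12. n10.hot = -3  [terminal]
13. n11.hot = 23  [terminal]
14. n12.hot = 6  [terminal]
15. n9.depth = 21  [b₀.hot + 24]
16. n9.cnt = false  [false]
17. n13.mk = -7  [A.depth * -1 + 14]
18. n14.val = "rp"  [terminal]
19. n13.key = false  [S.mk > -7]
20. n13.env = 9  [S.mk + 16]
21. n13.pre = 19  [S.mk + 26]
22. n8.lab = false  [A.cnt == true]
23. n8.depth = -1  [A.depth + S.env - 31]
24. n8.wid = "rz"  ["rz"]
25. n8.pre = -7  [S.pre - 26]
26. n15.hot = -3  [terminal]
27. n6.key = true  [D.lab == false]
28. n6.env = 21  [if D.lab then D.pre else S.mk]
29. n6.pre = 25  [D.pre + b₀.hot + 10]
30. n0.key = true  [S₀.mk > 18]
31. n0.env = 25  [S₁.env + B.depth - 26]
32. n0.pre = 20  [(if c.env then B.depth else S₁.pre) - 5]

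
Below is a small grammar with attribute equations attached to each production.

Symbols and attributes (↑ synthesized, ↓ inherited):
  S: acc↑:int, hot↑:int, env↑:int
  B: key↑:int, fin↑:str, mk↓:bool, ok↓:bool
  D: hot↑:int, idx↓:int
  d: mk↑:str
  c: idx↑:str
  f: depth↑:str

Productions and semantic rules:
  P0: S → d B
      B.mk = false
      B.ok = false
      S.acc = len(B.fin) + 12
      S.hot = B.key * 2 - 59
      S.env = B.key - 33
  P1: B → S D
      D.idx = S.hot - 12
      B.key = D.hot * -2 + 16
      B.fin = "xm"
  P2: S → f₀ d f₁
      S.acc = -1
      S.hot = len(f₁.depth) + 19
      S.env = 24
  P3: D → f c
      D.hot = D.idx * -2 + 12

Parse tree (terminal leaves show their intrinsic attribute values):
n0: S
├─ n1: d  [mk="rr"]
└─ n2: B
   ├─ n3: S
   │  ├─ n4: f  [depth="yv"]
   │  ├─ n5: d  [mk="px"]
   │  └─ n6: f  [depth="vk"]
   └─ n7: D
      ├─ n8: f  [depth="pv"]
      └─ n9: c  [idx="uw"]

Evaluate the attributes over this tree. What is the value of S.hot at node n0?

-3

1. n1.mk = "rr"  [terminal]
2. n2.mk = false  [false]
3. n2.ok = false  [false]
4. n4.depth = "yv"  [terminal]
5. n5.mk = "px"  [terminal]
6. n6.depth = "vk"  [terminal]
7. n3.acc = -1  [-1]
8. n3.hot = 21  [len(f₁.depth) + 19]
9. n3.env = 24  [24]
10. n7.idx = 9  [S.hot - 12]
11. n8.depth = "pv"  [terminal]
12. n9.idx = "uw"  [terminal]
13. n7.hot = -6  [D.idx * -2 + 12]
14. n2.key = 28  [D.hot * -2 + 16]
15. n2.fin = "xm"  ["xm"]
16. n0.acc = 14  [len(B.fin) + 12]
17. n0.hot = -3  [B.key * 2 - 59]
18. n0.env = -5  [B.key - 33]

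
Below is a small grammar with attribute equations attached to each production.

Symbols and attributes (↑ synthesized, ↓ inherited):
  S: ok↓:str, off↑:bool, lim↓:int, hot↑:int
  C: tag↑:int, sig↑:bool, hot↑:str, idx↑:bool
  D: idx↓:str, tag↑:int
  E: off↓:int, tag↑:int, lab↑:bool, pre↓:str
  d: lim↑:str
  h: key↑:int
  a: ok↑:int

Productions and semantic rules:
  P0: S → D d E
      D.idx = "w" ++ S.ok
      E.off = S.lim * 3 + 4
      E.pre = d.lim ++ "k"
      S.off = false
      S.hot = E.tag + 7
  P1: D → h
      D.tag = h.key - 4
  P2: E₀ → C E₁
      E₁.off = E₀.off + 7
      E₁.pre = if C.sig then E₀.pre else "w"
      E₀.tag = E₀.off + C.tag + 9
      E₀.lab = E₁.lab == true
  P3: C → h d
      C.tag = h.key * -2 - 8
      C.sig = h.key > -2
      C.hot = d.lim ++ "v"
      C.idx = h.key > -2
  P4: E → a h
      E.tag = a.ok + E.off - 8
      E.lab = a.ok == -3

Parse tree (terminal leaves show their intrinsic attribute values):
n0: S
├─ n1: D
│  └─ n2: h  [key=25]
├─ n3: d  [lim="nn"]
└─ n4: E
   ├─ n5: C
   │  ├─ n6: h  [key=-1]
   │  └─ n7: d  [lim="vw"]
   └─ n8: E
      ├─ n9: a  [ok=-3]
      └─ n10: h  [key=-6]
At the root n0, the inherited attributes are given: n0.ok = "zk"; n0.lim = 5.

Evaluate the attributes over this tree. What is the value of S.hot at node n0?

1. n0.ok = "zk"  [given at root]
2. n0.lim = 5  [given at root]
3. n1.idx = "wzk"  ["w" ++ S.ok]
4. n2.key = 25  [terminal]
5. n1.tag = 21  [h.key - 4]
6. n3.lim = "nn"  [terminal]
7. n4.off = 19  [S.lim * 3 + 4]
8. n4.pre = "nnk"  [d.lim ++ "k"]
9. n6.key = -1  [terminal]
10. n7.lim = "vw"  [terminal]
11. n5.tag = -6  [h.key * -2 - 8]
12. n5.sig = true  [h.key > -2]
13. n5.hot = "vwv"  [d.lim ++ "v"]
14. n5.idx = true  [h.key > -2]
15. n8.off = 26  [E₀.off + 7]
16. n8.pre = "nnk"  [if C.sig then E₀.pre else "w"]
17. n9.ok = -3  [terminal]
18. n10.key = -6  [terminal]
19. n8.tag = 15  [a.ok + E.off - 8]
20. n8.lab = true  [a.ok == -3]
21. n4.tag = 22  [E₀.off + C.tag + 9]
22. n4.lab = true  [E₁.lab == true]
23. n0.off = false  [false]
24. n0.hot = 29  [E.tag + 7]

29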